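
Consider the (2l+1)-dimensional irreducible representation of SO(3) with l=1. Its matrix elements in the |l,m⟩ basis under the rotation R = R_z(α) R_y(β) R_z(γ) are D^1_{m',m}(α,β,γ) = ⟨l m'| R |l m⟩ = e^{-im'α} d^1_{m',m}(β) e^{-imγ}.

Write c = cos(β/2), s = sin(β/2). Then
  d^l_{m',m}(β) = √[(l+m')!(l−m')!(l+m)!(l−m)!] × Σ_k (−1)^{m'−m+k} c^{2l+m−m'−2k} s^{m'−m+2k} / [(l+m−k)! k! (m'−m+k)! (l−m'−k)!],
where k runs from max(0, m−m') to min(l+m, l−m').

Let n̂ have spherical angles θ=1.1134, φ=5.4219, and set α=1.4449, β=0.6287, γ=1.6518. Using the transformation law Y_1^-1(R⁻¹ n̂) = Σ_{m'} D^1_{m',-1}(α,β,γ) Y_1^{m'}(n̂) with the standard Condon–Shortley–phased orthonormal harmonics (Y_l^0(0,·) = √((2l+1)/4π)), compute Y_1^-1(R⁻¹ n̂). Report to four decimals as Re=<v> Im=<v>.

Re=-0.2082 Im=-0.2757

Need the full column D^1_{m',-1} for m'=−1..1 at α=1.4449, β=0.6287, γ=1.6518.
cos(β/2)=0.950998, sin(β/2)=0.309198
d^1_{-1,-1}: single k=0 term ⇒ +0.904396;  D = -0.903485+0.040587i
d^1_{0,-1}: single k=0 term ⇒ -0.415845;  D = +0.033648-0.414482i
d^1_{1,-1}: single k=0 term ⇒ +0.095604;  D = +0.093565+0.019640i
Y_1^{m'}(θ=1.1134,φ=5.4219) and Σ D·Y over m':
  (-0.9035+0.0406i)·(+0.2019+0.2352i)  (+0.0336-0.4145i)·(+0.2158+0.0000i)  (+0.0936+0.0196i)·(-0.2019+0.2352i)
Y_1^-1(R⁻¹ n̂) = -0.208248-0.275677i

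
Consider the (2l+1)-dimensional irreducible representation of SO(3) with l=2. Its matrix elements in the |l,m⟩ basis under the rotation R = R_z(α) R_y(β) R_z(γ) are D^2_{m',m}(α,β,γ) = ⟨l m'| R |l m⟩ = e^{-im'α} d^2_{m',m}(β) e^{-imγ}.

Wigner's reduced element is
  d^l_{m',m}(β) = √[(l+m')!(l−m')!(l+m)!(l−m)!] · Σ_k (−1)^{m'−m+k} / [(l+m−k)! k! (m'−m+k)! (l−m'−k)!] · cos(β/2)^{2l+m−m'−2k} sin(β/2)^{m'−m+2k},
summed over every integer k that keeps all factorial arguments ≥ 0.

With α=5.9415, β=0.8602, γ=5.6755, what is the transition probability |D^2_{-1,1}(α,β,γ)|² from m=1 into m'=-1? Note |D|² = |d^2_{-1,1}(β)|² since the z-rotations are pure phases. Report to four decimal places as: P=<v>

P=0.1605

Split into d^2_{-1,1}(β=0.8602) × two z-phases.
Half-angle: c=0.908924, s=0.416962. N=√(1·6·6·1)=6.000000
k: max(0,(1)−(-1))=2 … min(2+(1),2−(-1))=3
  k=2: (−1)^0·6.0000/(2)·0.9089^2·0.4170^2 = +0.430892
  k=3: (−1)^1·6.0000/(6)·0.9089^0·0.4170^4 = -0.030226
d^2_{-1,1}(0.8602) = +0.430892 -0.030226 = +0.400666
|D^2_{-1,1}|² = |d^2_{-1,1}(β)|² = (+0.400666)² = 0.160533 (the z-rotation phases have unit modulus)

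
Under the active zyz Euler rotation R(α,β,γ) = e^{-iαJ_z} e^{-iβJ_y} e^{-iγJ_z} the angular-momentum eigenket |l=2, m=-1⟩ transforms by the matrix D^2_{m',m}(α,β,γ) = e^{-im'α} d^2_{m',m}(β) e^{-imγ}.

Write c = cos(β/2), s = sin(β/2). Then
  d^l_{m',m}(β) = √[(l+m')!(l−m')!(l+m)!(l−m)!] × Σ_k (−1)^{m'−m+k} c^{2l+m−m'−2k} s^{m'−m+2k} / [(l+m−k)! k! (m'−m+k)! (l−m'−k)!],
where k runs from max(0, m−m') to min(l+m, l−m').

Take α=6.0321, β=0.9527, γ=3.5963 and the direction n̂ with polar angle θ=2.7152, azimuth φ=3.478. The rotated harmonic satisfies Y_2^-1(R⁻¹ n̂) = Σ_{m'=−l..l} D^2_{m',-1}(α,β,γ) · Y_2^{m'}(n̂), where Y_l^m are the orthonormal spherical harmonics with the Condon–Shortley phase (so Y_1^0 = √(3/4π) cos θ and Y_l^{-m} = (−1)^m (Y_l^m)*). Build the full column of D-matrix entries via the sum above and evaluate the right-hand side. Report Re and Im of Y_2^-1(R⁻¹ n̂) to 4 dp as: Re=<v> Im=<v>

Need the full column D^2_{m',-1} for m'=−2..2 at α=6.0321, β=0.9527, γ=3.5963.
cos(β/2)=0.888675, sin(β/2)=0.458539
d^2_{-2,-1}: single k=1 term ⇒ +0.643627;  D = -0.642902+0.030537i
d^2_{-1,-1}: k∈[0..1] ⇒ +0.623693 -0.498148 = +0.125545;  D = -0.122951-0.025387i
d^2_{0,-1}: k∈[0..1] ⇒ -0.788278 +0.209868 = -0.578411;  D = +0.519638+0.254038i
d^2_{1,-1}: k∈[0..1] ⇒ +0.498148 -0.044208 = +0.453940;  D = -0.345493-0.294442i
d^2_{2,-1}: single k=0 term ⇒ -0.171356;  D = +0.098714+0.140066i
Y_2^{m'}(θ=2.7152,φ=3.478) and Σ D·Y over m':
  (-0.6429+0.0305i)·(+0.0517-0.0412i)  (-0.1230-0.0254i)·(+0.2746-0.0960i)  (+0.5196+0.2540i)·(+0.4689+0.0000i)  (-0.3455-0.2944i)·(-0.2746-0.0960i)  (+0.0987+0.1401i)·(+0.0517+0.0412i)
Y_2^-1(R⁻¹ n̂) = +0.241443+0.277348i

Re=0.2414 Im=0.2773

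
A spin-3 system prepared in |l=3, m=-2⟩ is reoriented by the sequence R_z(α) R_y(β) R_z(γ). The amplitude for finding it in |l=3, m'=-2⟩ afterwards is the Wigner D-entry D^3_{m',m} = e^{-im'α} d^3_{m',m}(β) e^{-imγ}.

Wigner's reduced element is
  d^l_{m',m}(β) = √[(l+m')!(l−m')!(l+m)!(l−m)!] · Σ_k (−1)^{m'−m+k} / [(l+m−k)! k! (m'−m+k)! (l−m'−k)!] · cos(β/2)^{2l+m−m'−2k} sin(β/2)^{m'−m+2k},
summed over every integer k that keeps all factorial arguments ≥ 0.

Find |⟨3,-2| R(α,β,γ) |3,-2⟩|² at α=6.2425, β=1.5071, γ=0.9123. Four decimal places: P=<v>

Split into d^3_{-2,-2}(β=1.5071) × two z-phases.
c=cos(1.5071/2)=0.729264, s=sin(1.5071/2)=0.684232; N=√[1·120·1·120]=120.000000
k∈{0,1} keeps every argument non-negative
  k=0: (−1)^0·120.0000/(120)·0.7293^6·0.6842^0 = +0.150422
  k=1: (−1)^1·120.0000/(24)·0.7293^4·0.6842^2 = -0.662090
d^3_{-2,-2}(1.5071) = +0.150422 -0.662090 = -0.511668
|D^3_{-2,-2}|² = |d^3_{-2,-2}(β)|² = (-0.511668)² = 0.261804 (the z-rotation phases have unit modulus)

P=0.2618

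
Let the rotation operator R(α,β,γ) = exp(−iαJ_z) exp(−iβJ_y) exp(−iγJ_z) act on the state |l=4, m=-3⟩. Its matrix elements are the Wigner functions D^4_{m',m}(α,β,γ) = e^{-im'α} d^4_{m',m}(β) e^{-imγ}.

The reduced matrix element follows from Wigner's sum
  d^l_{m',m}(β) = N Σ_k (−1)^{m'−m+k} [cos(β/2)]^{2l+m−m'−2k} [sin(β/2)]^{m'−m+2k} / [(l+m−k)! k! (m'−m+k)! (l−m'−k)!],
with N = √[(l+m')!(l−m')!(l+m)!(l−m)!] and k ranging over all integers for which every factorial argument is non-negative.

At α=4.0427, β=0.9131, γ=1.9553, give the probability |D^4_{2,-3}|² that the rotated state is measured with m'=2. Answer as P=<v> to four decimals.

P=0.0155

D^4_{2,-3}(4.0427,0.9131,1.9553) = e^{-i·2·4.0427}·d^4_{2,-3}(0.9131)·e^{-i·-3·1.9553}. Compute d first:
c=cos(0.9131/2)=0.897579, s=sin(0.9131/2)=0.440854; N=√[720·2·1·5040]=2693.993318
Admissible k: 0..1 (factorial args all ≥0)
  k=0: (−1)^5·2693.9933/(240)·0.8976^3·0.4409^5 = -0.135169
  k=1: (−1)^6·2693.9933/(720)·0.8976^1·0.4409^7 = +0.010869
d^4_{2,-3}(0.9131) = -0.135169 +0.010869 = -0.124300
|D^4_{2,-3}|² = |d^4_{2,-3}(β)|² = (-0.124300)² = 0.015450 (the z-rotation phases have unit modulus)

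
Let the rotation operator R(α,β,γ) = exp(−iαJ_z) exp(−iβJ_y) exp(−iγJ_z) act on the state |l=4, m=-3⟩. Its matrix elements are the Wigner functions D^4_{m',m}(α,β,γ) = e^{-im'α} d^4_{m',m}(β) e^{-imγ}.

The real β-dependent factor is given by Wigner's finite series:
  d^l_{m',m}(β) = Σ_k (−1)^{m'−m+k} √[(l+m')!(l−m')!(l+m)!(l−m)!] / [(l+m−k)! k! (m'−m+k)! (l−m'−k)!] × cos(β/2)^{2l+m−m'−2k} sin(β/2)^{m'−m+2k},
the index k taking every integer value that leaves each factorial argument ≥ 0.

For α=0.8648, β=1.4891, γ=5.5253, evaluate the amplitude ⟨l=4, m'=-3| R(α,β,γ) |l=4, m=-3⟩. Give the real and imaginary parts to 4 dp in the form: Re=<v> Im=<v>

First d^4_{-3,-3}(β=1.4891), then the phase factors e^{-i(-3)α} and e^{-i(-3)γ}:
With c≡cos(β/2)=0.735393 and s≡sin(β/2)=0.677641, N=[1·5040·1·5040]^{1/2}=5040.000000
k∈{0,1} keeps every argument non-negative
  k=0: (−1)^0·5040.0000/(5040)·0.7354^8·0.6776^0 = +0.085537
  k=1: (−1)^1·5040.0000/(720)·0.7354^6·0.6776^2 = -0.508410
d^4_{-3,-3}(1.4891) = +0.085537 -0.508410 = -0.422873
Attach z-rotation phases: D = e^{-i(-3)(0.8648)}·(-0.422873)·e^{-i(-3)(5.5253)} = -0.401307-0.133320i

Re=-0.4013 Im=-0.1333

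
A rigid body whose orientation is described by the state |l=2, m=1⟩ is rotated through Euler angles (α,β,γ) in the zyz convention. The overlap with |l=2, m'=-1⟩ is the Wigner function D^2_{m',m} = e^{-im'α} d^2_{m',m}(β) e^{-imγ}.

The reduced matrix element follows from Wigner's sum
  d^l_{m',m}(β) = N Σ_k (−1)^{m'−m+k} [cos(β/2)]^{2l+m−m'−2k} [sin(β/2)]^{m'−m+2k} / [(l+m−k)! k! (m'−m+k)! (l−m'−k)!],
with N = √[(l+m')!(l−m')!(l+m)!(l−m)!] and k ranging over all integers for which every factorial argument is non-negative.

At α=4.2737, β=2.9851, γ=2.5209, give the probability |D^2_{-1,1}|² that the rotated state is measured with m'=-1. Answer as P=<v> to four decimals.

P=0.9401

Split into d^2_{-1,1}(β=2.9851) × two z-phases.
Half-angle: c=0.078167, s=0.996940. N=√(1·6·6·1)=6.000000
The bounds max(0,m−m')=2 and min(l+m,l−m')=3 give 2 terms
  k=2: (−1)^0·6.0000/(2)·0.0782^2·0.9969^2 = +0.018218
  k=3: (−1)^1·6.0000/(6)·0.0782^0·0.9969^4 = -0.987817
d^2_{-1,1}(2.9851) = +0.018218 -0.987817 = -0.969599
|D^2_{-1,1}|² = |d^2_{-1,1}(β)|² = (-0.969599)² = 0.940123 (the z-rotation phases have unit modulus)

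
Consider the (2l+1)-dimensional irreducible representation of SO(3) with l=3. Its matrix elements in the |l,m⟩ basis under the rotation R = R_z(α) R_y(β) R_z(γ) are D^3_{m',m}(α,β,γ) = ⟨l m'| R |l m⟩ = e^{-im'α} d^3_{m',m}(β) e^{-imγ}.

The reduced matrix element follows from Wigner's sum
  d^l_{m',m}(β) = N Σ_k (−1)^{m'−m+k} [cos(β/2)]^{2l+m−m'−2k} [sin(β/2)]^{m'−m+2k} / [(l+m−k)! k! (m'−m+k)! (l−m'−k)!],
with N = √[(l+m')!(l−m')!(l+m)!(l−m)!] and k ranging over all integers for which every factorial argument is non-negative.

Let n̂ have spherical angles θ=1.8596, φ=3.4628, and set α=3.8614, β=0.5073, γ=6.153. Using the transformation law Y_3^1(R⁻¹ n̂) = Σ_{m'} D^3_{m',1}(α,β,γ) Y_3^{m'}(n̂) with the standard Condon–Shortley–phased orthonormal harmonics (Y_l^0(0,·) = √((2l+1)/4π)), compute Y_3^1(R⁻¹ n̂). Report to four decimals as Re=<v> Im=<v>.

Need the full column D^3_{m',1} for m'=−3..3 at α=3.8614, β=0.5073, γ=6.153.
cos(β/2)=0.968003, sin(β/2)=0.250939
d^3_{-3,1}: single k=4 term ⇒ +0.014390;  D = +0.009476-0.010830i
d^3_{-2,1}: k∈[3..4] ⇒ +0.090649 -0.003046 = +0.087603;  D = +0.000087+0.087603i
d^3_{-1,1}: k∈[2..4] ⇒ +0.331737 -0.029725 +0.000250 = +0.302262;  D = -0.199490-0.227082i
d^3_{0,1}: k∈[1..3] ⇒ +0.738826 -0.148952 +0.003337 = +0.593210;  D = +0.588191+0.077009i
d^3_{1,1}: k∈[0..2] ⇒ +0.822735 -0.442316 +0.022293 = +0.402713;  D = -0.334715+0.223927i
d^3_{2,1}: k∈[0..1] ⇒ -0.674452 +0.090649 = -0.583803;  D = -0.150856+0.563976i
d^3_{3,1}: single k=0 term ⇒ +0.214135;  D = +0.094766+0.192024i
Y_3^{m'}(θ=1.8596,φ=3.4628) and Σ D·Y over m':
  (+0.0095-0.0108i)·(-0.2097+0.3018i)  (+0.0001+0.0876i)·(-0.2141+0.1602i)  (-0.1995-0.2271i)·(+0.1747-0.0581i)  (+0.5882+0.0770i)·(+0.2757+0.0000i)  (-0.3347+0.2239i)·(-0.1747-0.0581i)  (-0.1509+0.5640i)·(-0.2141-0.1602i)  (+0.0948+0.1920i)·(+0.2097+0.3018i)
Y_3^1(R⁻¹ n̂) = +0.257451-0.067859i

Re=0.2575 Im=-0.0679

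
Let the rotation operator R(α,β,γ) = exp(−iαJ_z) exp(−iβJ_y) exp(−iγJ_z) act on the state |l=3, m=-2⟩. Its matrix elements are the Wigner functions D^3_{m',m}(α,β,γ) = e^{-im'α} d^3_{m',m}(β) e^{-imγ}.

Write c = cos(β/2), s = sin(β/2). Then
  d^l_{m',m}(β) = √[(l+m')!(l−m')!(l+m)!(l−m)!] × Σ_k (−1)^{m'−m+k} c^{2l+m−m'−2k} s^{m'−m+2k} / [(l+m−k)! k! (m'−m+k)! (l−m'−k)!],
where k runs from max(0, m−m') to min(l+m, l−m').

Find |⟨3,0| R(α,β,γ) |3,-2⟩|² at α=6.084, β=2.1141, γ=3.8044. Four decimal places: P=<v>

P=0.2690

D^3_{0,-2}(6.084,2.1141,3.8044) = e^{-i·0·6.084}·d^3_{0,-2}(2.1141)·e^{-i·-2·3.8044}. Compute d first:
With c≡cos(β/2)=0.491443 and s≡sin(β/2)=0.870910, N=[6·6·1·120]^{1/2}=65.726707
Admissible k: 0..1 (factorial args all ≥0)
  k=0: (−1)^2·65.7267/(12)·0.4914^4·0.8709^2 = +0.242326
  k=1: (−1)^3·65.7267/(12)·0.4914^2·0.8709^4 = -0.761027
d^3_{0,-2}(2.1141) = +0.242326 -0.761027 = -0.518700
|D^3_{0,-2}|² = |d^3_{0,-2}(β)|² = (-0.518700)² = 0.269050 (the z-rotation phases have unit modulus)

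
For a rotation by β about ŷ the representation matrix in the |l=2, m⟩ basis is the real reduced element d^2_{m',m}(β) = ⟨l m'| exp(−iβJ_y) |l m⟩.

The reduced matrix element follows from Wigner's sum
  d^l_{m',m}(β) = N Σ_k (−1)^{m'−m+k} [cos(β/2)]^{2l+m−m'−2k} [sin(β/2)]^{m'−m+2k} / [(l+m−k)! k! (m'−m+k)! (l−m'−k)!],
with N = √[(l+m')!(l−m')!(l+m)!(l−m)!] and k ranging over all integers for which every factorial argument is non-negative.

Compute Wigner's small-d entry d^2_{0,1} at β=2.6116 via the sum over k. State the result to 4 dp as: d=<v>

d^2_{0,1}(β=2.6116) via Wigner's sum:
With c≡cos(β/2)=0.261906 and s≡sin(β/2)=0.965093, N=[2·2·6·1]^{1/2}=4.898979
Admissible k: 1..2 (factorial args all ≥0)
  k=1: (−1)^0·4.8990/(2)·0.2619^3·0.9651^1 = +0.042470
  k=2: (−1)^1·4.8990/(2)·0.2619^1·0.9651^3 = -0.576672
d^2_{0,1}(2.6116) = +0.042470 -0.576672 = -0.534202

d=-0.5342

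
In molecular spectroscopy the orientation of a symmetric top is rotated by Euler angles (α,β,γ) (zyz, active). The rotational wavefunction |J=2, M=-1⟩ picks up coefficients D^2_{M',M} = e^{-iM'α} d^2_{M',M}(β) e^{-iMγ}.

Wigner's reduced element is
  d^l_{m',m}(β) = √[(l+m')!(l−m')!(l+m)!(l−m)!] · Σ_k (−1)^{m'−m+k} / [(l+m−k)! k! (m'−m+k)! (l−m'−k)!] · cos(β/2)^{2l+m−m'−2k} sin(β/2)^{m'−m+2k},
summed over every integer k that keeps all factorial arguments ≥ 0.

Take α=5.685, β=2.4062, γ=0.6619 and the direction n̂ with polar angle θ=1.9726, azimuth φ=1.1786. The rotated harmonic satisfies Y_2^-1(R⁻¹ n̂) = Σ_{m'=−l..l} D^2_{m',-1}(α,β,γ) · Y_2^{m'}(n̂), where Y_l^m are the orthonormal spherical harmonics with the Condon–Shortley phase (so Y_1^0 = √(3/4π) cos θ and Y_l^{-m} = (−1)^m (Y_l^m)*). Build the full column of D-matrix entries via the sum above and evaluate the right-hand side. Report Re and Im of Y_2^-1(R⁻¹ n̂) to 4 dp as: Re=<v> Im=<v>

Need the full column D^2_{m',-1} for m'=−2..2 at α=5.685, β=2.4062, γ=0.6619.
cos(β/2)=0.359467, sin(β/2)=0.933158
d^2_{-2,-1}: single k=1 term ⇒ +0.086688;  D = +0.074599-0.044158i
d^2_{-1,-1}: k∈[0..1] ⇒ +0.016697 -0.337558 = -0.320862;  D = -0.320210-0.020430i
d^2_{0,-1}: k∈[0..1] ⇒ -0.106171 +0.715484 = +0.609312;  D = +0.480641+0.374494i
d^2_{1,-1}: k∈[0..1] ⇒ +0.337558 -0.758264 = -0.420706;  D = -0.128625-0.400561i
d^2_{2,-1}: single k=0 term ⇒ -0.584190;  D = +0.165636-0.560217i
Y_2^{m'}(θ=1.9726,φ=1.1786) and Σ D·Y over m':
  (+0.0746-0.0442i)·(-0.2316-0.2311i)  (-0.3202-0.0204i)·(-0.1063+0.2570i)  (+0.4806+0.3745i)·(-0.1707+0.0000i)  (-0.1286-0.4006i)·(+0.1063+0.2570i)  (+0.1656-0.5602i)·(-0.2316+0.2311i)
Y_2^-1(R⁻¹ n̂) = +0.110140-0.058637i

Re=0.1101 Im=-0.0586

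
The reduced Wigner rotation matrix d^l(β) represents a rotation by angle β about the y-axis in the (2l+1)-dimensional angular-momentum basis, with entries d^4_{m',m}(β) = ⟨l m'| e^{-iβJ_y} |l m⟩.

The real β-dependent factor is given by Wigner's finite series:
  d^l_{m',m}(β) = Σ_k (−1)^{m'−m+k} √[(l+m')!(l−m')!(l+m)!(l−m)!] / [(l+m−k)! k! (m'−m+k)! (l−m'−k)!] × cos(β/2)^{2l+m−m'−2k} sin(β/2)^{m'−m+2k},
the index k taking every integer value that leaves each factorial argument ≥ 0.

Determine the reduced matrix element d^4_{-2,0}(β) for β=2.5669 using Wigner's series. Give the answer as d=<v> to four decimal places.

d^4_{-2,0}(β=2.5669) via Wigner's sum:
With c≡cos(β/2)=0.283408 and s≡sin(β/2)=0.958999, N=[2·720·24·24]^{1/2}=910.735966
k: max(0,(0)−(-2))=2 … min(4+(0),4−(-2))=4
  k=2: (−1)^0·910.7360/(96)·0.2834^6·0.9590^2 = +0.004521
  k=3: (−1)^1·910.7360/(36)·0.2834^4·0.9590^4 = -0.138043
  k=4: (−1)^2·910.7360/(96)·0.2834^2·0.9590^6 = +0.592729
d^4_{-2,0}(2.5669) = +0.004521 -0.138043 +0.592729 = +0.459207

d=0.4592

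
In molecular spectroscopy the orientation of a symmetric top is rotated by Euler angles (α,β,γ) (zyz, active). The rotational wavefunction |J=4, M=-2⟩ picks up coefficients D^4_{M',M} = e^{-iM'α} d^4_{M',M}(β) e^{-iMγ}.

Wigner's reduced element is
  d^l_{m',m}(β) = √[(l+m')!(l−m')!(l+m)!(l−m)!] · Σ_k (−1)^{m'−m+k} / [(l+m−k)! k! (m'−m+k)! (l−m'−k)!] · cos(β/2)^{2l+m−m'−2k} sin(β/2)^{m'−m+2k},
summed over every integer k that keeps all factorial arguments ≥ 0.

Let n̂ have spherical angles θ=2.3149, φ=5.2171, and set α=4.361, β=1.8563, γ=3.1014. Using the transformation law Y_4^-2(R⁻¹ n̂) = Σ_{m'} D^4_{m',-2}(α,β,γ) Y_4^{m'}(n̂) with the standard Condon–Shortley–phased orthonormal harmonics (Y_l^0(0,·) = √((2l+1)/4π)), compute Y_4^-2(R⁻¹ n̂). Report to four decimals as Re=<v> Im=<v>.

Re=-0.0600 Im=-0.3765

Need the full column D^4_{m',-2} for m'=−4..4 at α=4.361, β=1.8563, γ=3.1014.
cos(β/2)=0.599316, sin(β/2)=0.800513
d^4_{-4,-2}: single k=2 term ⇒ +0.157127;  D = +0.013317-0.156561i
d^4_{-3,-2}: k∈[1..2] ⇒ +0.083181 -0.445214 = -0.362033;  D = -0.328127-0.152973i
d^4_{-2,-2}: k∈[0..2] ⇒ +0.016644 -0.356330 +0.794671 = +0.454984;  D = -0.322441+0.321003i
d^4_{-1,-2}: k∈[0..2] ⇒ -0.094318 +0.841376 -1.000745 = -0.253687;  D = +0.106164+0.230405i
d^4_{0,-2}: k∈[0..2] ⇒ +0.281704 -1.340251 +0.896689 = -0.161858;  D = -0.161335+0.012997i
d^4_{1,-2}: k∈[0..2] ⇒ -0.560917 +1.501117 -0.535635 = +0.404565;  D = -0.108301+0.389799i
d^4_{2,-2}: k∈[0..2] ⇒ +0.794671 -1.134232 +0.168634 = -0.170927;  D = +0.138876+0.099647i
d^4_{3,-2}: k∈[0..1] ⇒ -0.794317 +0.472386 = -0.321931;  D = -0.266242+0.180982i
d^4_{4,-2}: single k=0 term ⇒ +0.500149;  D = +0.121618+0.485137i
Y_4^{m'}(θ=2.3149,φ=5.2171) and Σ D·Y over m':
  (+0.0133-0.1566i)·(-0.0562-0.1168i)  (-0.3281-0.1530i)·(+0.3370+0.0191i)  (-0.3224+0.3210i)·(-0.2131+0.3389i)  (+0.1062+0.2304i)·(-0.0241-0.0436i)  (-0.1613+0.0130i)·(-0.3593+0.0000i)  (-0.1083+0.3898i)·(+0.0241-0.0436i)  (+0.1389+0.0996i)·(-0.2131-0.3389i)  (-0.2662+0.1810i)·(-0.3370+0.0191i)  (+0.1216+0.4851i)·(-0.0562+0.1168i)
Y_4^-2(R⁻¹ n̂) = -0.060004-0.376463i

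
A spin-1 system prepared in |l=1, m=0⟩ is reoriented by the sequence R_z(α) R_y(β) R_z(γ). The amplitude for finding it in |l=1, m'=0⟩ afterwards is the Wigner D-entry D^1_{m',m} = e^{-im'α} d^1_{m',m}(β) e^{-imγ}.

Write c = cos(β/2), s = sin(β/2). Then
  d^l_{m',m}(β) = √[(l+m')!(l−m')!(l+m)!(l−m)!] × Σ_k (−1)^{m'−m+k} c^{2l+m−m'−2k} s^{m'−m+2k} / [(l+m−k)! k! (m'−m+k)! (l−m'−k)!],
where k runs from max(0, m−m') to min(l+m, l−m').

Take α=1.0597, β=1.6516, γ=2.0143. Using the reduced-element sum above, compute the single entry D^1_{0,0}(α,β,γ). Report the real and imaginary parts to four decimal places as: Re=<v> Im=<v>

First d^1_{0,0}(β=1.6516), then the phase factors e^{-i(0)α} and e^{-i(0)γ}:
Half-angle: c=0.677969, s=0.735090. N=√(1·1·1·1)=1.000000
The bounds max(0,m−m')=0 and min(l+m,l−m')=1 give 2 terms
  k=0: (−1)^0·1.0000/(1)·0.6780^2·0.7351^0 = +0.459642
  k=1: (−1)^1·1.0000/(1)·0.6780^0·0.7351^2 = -0.540358
d^1_{0,0}(1.6516) = +0.459642 -0.540358 = -0.080716
D = (+1.000000+0.000000i)·(-0.080716)·(+1.000000+0.000000i) = -0.080716+0.000000i

Re=-0.0807 Im=0.0000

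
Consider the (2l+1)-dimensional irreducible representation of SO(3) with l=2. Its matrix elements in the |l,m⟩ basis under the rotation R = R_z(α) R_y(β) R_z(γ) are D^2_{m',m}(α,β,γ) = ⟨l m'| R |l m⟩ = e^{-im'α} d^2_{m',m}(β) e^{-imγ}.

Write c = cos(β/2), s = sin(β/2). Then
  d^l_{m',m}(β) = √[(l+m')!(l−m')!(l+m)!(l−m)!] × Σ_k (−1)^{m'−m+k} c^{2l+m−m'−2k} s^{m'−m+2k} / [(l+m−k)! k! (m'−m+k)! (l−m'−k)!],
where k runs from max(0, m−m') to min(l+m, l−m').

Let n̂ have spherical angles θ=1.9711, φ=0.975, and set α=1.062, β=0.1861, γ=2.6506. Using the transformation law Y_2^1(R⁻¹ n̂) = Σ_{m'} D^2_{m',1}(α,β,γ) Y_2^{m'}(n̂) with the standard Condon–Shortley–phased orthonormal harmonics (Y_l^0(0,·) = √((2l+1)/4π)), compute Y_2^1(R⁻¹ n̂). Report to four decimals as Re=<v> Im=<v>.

Need the full column D^2_{m',1} for m'=−2..2 at α=1.062, β=0.1861, γ=2.6506.
cos(β/2)=0.995674, sin(β/2)=0.092916
d^2_{-2,1}: single k=3 term ⇒ +0.001597;  D = +0.001381-0.000803i
d^2_{-1,1}: k∈[2..3] ⇒ +0.025676 -0.000075 = +0.025602;  D = -0.000456-0.025598i
d^2_{0,1}: k∈[1..2] ⇒ +0.224655 -0.001956 = +0.222699;  D = -0.196390-0.105003i
d^2_{1,1}: k∈[0..1] ⇒ +0.982808 -0.025676 = +0.957131;  D = -0.805289+0.517310i
d^2_{2,1}: single k=0 term ⇒ -0.183430;  D = -0.011404-0.183075i
Y_2^{m'}(θ=1.9711,φ=0.975) and Σ D·Y over m':
  (+0.0014-0.0008i)·(-0.1213-0.3043i)  (-0.0005-0.0256i)·(-0.1556+0.2295i)  (-0.1964-0.1050i)·(-0.1717+0.0000i)  (-0.8053+0.5173i)·(+0.1556+0.2295i)  (-0.0114-0.1831i)·(-0.1213+0.3043i)
Y_2^1(R⁻¹ n̂) = -0.147657-0.064000i

Re=-0.1477 Im=-0.0640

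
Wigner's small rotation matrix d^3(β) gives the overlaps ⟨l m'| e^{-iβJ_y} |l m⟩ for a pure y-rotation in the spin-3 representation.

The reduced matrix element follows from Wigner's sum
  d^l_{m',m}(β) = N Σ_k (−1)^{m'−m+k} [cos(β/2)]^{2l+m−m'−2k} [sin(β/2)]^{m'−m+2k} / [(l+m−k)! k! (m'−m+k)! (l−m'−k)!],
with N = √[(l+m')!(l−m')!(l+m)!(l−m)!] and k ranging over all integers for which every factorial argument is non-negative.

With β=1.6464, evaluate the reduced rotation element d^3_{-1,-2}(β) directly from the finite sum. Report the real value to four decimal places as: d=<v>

d=0.4470

d^3_{-1,-2}(β=1.6464) via Wigner's sum:
c=cos(1.6464/2)=0.679878, s=sin(1.6464/2)=0.733325; N=√[2·24·1·120]=75.894664
The bounds max(0,m−m')=0 and min(l+m,l−m')=1 give 2 terms
  k=0: (−1)^1·75.8947/(24)·0.6799^5·0.7333^1 = -0.336862
  k=1: (−1)^2·75.8947/(12)·0.6799^3·0.7333^3 = +0.783814
d^3_{-1,-2}(1.6464) = -0.336862 +0.783814 = +0.446952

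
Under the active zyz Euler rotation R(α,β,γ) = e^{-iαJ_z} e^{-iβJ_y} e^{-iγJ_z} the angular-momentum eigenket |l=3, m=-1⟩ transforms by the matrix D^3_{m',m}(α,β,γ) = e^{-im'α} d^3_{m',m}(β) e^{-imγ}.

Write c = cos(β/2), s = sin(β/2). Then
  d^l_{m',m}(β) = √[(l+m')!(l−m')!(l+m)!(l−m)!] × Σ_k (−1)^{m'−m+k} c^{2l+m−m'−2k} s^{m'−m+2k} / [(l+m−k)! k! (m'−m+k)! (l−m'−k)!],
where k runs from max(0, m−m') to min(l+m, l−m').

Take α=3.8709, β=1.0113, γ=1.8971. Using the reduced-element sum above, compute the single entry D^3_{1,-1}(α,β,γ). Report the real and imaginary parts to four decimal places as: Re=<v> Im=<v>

Re=-0.1963 Im=-0.4604

First d^3_{1,-1}(β=1.0113), then the phase factors e^{-i(1)α} and e^{-i(-1)γ}:
With c≡cos(β/2)=0.874860 and s≡sin(β/2)=0.484376, N=[24·2·2·24]^{1/2}=48.000000
k∈{0,1,2} keeps every argument non-negative
  k=0: (−1)^2·48.0000/(8)·0.8749^4·0.4844^2 = +0.824652
  k=1: (−1)^3·48.0000/(6)·0.8749^2·0.4844^4 = -0.337053
  k=2: (−1)^4·48.0000/(48)·0.8749^0·0.4844^6 = +0.012915
d^3_{1,-1}(1.0113) = +0.824652 -0.337053 +0.012915 = +0.500514
Attach z-rotation phases: D = e^{-i(1)(3.8709)}·(+0.500514)·e^{-i(-1)(1.8971)} = -0.196293-0.460417i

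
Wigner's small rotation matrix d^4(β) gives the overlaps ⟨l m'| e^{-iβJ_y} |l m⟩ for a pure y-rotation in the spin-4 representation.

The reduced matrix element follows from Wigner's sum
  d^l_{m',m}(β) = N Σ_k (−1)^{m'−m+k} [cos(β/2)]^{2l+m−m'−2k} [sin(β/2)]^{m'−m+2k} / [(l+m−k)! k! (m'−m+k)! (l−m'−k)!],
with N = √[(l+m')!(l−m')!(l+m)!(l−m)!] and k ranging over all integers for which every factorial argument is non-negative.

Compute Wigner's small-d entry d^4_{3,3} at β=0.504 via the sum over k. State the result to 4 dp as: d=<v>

d^4_{3,3}(β=0.504) via Wigner's sum:
With c≡cos(β/2)=0.968416 and s≡sin(β/2)=0.249341, N=[5040·1·5040·1]^{1/2}=5040.000000
The bounds max(0,m−m')=0 and min(l+m,l−m')=1 give 2 terms
  k=0: (−1)^0·5040.0000/(5040)·0.9684^8·0.2493^0 = +0.773561
  k=1: (−1)^1·5040.0000/(720)·0.9684^6·0.2493^2 = -0.358969
d^4_{3,3}(0.504) = +0.773561 -0.358969 = +0.414592

d=0.4146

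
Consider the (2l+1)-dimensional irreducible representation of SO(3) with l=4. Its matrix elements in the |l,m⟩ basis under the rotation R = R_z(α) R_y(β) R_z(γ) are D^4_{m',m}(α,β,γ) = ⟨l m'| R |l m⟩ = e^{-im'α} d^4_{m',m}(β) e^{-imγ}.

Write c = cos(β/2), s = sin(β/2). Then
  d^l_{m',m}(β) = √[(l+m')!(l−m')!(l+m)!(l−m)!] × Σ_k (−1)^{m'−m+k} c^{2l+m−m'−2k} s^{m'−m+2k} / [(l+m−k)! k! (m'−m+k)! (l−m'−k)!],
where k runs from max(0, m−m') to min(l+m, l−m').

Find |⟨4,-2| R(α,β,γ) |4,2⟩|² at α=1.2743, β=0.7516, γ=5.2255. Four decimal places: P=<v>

P=0.0319

First d^4_{-2,2}(β=0.7516), then the phase factors e^{-i(-2)α} and e^{-i(2)γ}:
With c≡cos(β/2)=0.930214 and s≡sin(β/2)=0.367017, N=[2·720·720·2]^{1/2}=1440.000000
k: max(0,(2)−(-2))=4 … min(4+(2),4−(-2))=6
  k=4: (−1)^0·1440.0000/(96)·0.9302^4·0.3670^4 = +0.203783
  k=5: (−1)^1·1440.0000/(120)·0.9302^2·0.3670^6 = -0.025378
  k=6: (−1)^2·1440.0000/(1440)·0.9302^0·0.3670^8 = +0.000329
d^4_{-2,2}(0.7516) = +0.203783 -0.025378 +0.000329 = +0.178734
|D^4_{-2,2}|² = |d^4_{-2,2}(β)|² = (+0.178734)² = 0.031946 (the z-rotation phases have unit modulus)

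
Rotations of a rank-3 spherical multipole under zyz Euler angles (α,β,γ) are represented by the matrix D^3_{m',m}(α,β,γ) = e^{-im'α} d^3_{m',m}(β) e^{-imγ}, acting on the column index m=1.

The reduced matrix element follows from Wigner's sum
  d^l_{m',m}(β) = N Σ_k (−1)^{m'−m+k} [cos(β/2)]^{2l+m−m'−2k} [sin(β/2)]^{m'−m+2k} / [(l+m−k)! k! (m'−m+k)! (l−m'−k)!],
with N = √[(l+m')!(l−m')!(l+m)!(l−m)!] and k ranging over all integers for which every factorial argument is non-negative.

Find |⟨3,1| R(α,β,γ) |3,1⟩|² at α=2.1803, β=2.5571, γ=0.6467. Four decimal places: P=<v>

First d^3_{1,1}(β=2.5571), then the phase factors e^{-i(1)α} and e^{-i(1)γ}:
With c≡cos(β/2)=0.288104 and s≡sin(β/2)=0.957599, N=[24·2·24·2]^{1/2}=48.000000
k∈{0,1,2} keeps every argument non-negative
  k=0: (−1)^0·48.0000/(48)·0.2881^6·0.9576^0 = +0.000572
  k=1: (−1)^1·48.0000/(6)·0.2881^4·0.9576^2 = -0.050542
  k=2: (−1)^2·48.0000/(8)·0.2881^2·0.9576^4 = +0.418779
d^3_{1,1}(2.5571) = +0.000572 -0.050542 +0.418779 = +0.368809
|D^3_{1,1}|² = |d^3_{1,1}(β)|² = (+0.368809)² = 0.136020 (the z-rotation phases have unit modulus)

P=0.1360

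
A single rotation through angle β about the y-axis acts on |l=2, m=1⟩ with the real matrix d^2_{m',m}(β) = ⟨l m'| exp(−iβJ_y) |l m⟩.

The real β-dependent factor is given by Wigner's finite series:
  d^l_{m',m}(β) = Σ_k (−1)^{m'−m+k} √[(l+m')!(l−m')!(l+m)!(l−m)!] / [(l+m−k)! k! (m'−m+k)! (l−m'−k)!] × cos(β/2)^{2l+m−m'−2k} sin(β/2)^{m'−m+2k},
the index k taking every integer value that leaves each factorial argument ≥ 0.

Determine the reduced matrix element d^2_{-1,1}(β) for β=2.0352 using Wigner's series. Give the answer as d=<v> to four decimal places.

d=0.0754

d^2_{-1,1}(β=2.0352) via Wigner's sum:
c=cos(2.0352/2)=0.525410, s=sin(2.0352/2)=0.850849; N=√[1·6·6·1]=6.000000
k: max(0,(1)−(-1))=2 … min(2+(1),2−(-1))=3
  k=2: (−1)^0·6.0000/(2)·0.5254^2·0.8508^2 = +0.599546
  k=3: (−1)^1·6.0000/(6)·0.5254^0·0.8508^4 = -0.524096
d^2_{-1,1}(2.0352) = +0.599546 -0.524096 = +0.075450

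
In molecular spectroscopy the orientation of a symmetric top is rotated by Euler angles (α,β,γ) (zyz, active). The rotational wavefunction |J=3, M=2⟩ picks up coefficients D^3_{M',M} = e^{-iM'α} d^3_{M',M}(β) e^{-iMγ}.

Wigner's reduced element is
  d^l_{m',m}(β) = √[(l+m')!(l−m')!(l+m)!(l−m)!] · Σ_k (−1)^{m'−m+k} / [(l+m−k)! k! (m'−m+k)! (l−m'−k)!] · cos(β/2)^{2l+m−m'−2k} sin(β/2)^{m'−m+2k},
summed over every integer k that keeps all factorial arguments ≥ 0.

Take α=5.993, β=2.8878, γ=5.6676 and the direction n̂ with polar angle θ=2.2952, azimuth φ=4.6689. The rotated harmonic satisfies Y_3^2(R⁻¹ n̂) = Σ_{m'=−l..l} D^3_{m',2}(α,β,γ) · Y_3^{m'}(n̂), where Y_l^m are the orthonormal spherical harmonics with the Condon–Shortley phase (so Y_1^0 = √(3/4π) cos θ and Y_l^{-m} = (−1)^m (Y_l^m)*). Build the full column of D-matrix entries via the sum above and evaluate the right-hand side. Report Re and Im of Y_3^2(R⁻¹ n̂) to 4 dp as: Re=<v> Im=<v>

Re=-0.1336 Im=-0.3456

Need the full column D^3_{m',2} for m'=−3..3 at α=5.993, β=2.8878, γ=5.6676.
cos(β/2)=0.126556, sin(β/2)=0.991959
d^3_{-3,2}: single k=5 term ⇒ +0.297734;  D = +0.278584+0.105055i
d^3_{-2,2}: k∈[4..5] ⇒ +0.077537 -0.952716 = -0.875179;  D = -0.696292-0.530203i
d^3_{-1,2}: k∈[3..4] ⇒ +0.012513 -0.384373 = -0.371860;  D = -0.219022-0.300514i
d^3_{0,2}: k∈[2..3] ⇒ +0.001383 -0.084938 = -0.083555;  D = -0.027835-0.078783i
d^3_{1,2}: k∈[1..2] ⇒ +0.000102 -0.012513 = -0.012411;  D = -0.000613-0.012396i
d^3_{2,2}: k∈[0..1] ⇒ +0.000004 -0.001262 = -0.001258;  D = +0.000300-0.001222i
d^3_{3,2}: single k=0 term ⇒ -0.000079;  D = +0.000040-0.000068i
Y_3^{m'}(θ=2.2952,φ=4.6689) and Σ D·Y over m':
  (+0.2786+0.1051i)·(+0.0228-0.1737i)  (-0.6963-0.5302i)·(+0.3784+0.0330i)  (-0.2190-0.3005i)·(-0.0126+0.2891i)  (-0.0278-0.0788i)·(+0.1989+0.0000i)  (-0.0006-0.0124i)·(+0.0126+0.2891i)  (+0.0003-0.0012i)·(+0.3784-0.0330i)  (+0.0000-0.0001i)·(-0.0228-0.1737i)
Y_3^2(R⁻¹ n̂) = -0.133631-0.345639i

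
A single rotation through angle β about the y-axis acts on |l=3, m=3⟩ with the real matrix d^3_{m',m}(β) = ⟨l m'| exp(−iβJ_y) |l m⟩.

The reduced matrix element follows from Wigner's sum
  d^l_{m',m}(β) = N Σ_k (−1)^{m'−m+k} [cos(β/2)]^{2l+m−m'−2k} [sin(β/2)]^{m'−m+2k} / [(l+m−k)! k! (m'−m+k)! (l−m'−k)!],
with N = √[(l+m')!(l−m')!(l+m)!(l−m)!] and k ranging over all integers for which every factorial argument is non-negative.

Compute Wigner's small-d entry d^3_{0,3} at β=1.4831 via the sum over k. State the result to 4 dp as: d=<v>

d^3_{0,3}(β=1.4831) via Wigner's sum:
With c≡cos(β/2)=0.737423 and s≡sin(β/2)=0.675432, N=[6·6·720·1]^{1/2}=160.996894
k: max(0,(3)−(0))=3 … min(3+(3),3−(0))=3
  k=3: (−1)^0·160.9969/(36)·0.7374^3·0.6754^3 = +0.552597
d^3_{0,3}(1.4831) = +0.552597

d=0.5526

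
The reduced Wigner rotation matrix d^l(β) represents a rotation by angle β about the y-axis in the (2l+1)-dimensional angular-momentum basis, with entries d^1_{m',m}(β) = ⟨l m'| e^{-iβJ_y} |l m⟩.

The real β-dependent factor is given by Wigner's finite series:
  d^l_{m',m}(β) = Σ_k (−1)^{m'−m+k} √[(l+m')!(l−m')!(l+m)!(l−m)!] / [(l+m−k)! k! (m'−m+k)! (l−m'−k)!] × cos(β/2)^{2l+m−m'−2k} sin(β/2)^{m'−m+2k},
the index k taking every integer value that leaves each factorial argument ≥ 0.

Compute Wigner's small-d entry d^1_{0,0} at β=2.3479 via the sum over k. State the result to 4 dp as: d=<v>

d=-0.7012

d^1_{0,0}(β=2.3479) via Wigner's sum:
With c≡cos(β/2)=0.386512 and s≡sin(β/2)=0.922285, N=[1·1·1·1]^{1/2}=1.000000
k∈{0,1} keeps every argument non-negative
  k=0: (−1)^0·1.0000/(1)·0.3865^2·0.9223^0 = +0.149391
  k=1: (−1)^1·1.0000/(1)·0.3865^0·0.9223^2 = -0.850609
d^1_{0,0}(2.3479) = +0.149391 -0.850609 = -0.701217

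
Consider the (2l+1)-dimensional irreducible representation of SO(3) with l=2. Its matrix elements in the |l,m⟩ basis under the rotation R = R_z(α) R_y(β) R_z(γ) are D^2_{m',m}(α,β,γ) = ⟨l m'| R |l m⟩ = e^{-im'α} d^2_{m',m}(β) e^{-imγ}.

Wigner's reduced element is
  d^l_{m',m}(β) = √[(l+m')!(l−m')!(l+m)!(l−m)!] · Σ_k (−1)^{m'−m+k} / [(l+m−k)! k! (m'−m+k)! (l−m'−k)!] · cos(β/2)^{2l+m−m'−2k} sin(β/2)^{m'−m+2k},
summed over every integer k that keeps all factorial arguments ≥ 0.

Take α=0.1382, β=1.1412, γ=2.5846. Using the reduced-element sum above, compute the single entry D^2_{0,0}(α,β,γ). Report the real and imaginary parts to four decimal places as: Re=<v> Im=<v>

Re=-0.2398 Im=0.0000

D^2_{0,0}(0.1382,1.1412,2.5846) = e^{-i·0·0.1382}·d^2_{0,0}(1.1412)·e^{-i·0·2.5846}. Compute d first:
With c≡cos(β/2)=0.841577 and s≡sin(β/2)=0.540137, N=[2·2·2·2]^{1/2}=4.000000
The bounds max(0,m−m')=0 and min(l+m,l−m')=2 give 3 terms
  k=0: (−1)^0·4.0000/(4)·0.8416^4·0.5401^0 = +0.501621
  k=1: (−1)^1·4.0000/(1)·0.8416^2·0.5401^2 = -0.826525
  k=2: (−1)^2·4.0000/(4)·0.8416^0·0.5401^4 = +0.085117
d^2_{0,0}(1.1412) = +0.501621 -0.826525 +0.085117 = -0.239787
Phases: e^{-i·(0)·0.1382}=+1.000000+0.000000i, e^{-i·(0)·2.5846}=+1.000000+0.000000i ⇒ D=-0.239787+0.000000i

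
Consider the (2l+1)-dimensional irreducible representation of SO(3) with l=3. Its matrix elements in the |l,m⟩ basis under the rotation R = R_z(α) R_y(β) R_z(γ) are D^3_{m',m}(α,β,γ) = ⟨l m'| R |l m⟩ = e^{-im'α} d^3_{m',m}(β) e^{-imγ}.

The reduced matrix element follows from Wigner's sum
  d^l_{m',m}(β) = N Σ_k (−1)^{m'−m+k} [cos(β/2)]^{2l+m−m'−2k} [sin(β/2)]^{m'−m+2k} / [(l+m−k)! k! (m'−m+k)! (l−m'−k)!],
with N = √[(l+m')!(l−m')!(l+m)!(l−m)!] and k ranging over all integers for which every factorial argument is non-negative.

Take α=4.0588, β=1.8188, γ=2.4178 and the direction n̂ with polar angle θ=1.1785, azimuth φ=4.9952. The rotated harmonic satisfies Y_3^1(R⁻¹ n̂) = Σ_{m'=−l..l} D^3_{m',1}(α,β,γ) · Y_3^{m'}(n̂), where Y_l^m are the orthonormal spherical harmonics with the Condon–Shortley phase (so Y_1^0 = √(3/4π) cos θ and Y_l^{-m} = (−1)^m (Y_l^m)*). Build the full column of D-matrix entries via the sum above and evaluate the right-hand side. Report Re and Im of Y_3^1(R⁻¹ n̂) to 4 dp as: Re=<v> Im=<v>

Need the full column D^3_{m',1} for m'=−3..3 at α=4.0588, β=1.8188, γ=2.4178.
cos(β/2)=0.614219, sin(β/2)=0.789135
d^3_{-3,1}: single k=4 term ⇒ +0.566629;  D = -0.535349-0.185660i
d^3_{-2,1}: k∈[3..4] ⇒ +0.720203 -0.594403 = +0.125800;  D = +0.104993-0.069297i
d^3_{-1,1}: k∈[2..4] ⇒ +0.531800 -1.170423 +0.241495 = -0.397128;  D = +0.027857-0.396150i
d^3_{0,1}: k∈[1..3] ⇒ +0.238979 -1.183414 +0.651136 = -0.293300;  D = +0.219769+0.194232i
d^3_{1,1}: k∈[0..2] ⇒ +0.053696 -0.709066 +0.877817 = +0.222447;  D = +0.218299-0.042757i
d^3_{2,1}: k∈[0..1] ⇒ -0.218157 +0.720203 = +0.502046;  D = -0.222961+0.449821i
d^3_{3,1}: single k=0 term ⇒ +0.343275;  D = -0.151483-0.308044i
Y_3^{m'}(θ=1.1785,φ=4.9952) and Σ D·Y over m':
  (-0.5353-0.1857i)·(-0.2470-0.2176i)  (+0.1050-0.0693i)·(-0.2817+0.1788i)  (+0.0279-0.3961i)·(-0.0224-0.0772i)  (+0.2198+0.1942i)·(-0.3237+0.0000i)  (+0.2183-0.0428i)·(+0.0224-0.0772i)  (-0.2230+0.4498i)·(-0.2817-0.1788i)  (-0.1515-0.3080i)·(+0.2470-0.2176i)
Y_3^1(R⁻¹ n̂) = +0.012635-0.003237i

Re=0.0126 Im=-0.0032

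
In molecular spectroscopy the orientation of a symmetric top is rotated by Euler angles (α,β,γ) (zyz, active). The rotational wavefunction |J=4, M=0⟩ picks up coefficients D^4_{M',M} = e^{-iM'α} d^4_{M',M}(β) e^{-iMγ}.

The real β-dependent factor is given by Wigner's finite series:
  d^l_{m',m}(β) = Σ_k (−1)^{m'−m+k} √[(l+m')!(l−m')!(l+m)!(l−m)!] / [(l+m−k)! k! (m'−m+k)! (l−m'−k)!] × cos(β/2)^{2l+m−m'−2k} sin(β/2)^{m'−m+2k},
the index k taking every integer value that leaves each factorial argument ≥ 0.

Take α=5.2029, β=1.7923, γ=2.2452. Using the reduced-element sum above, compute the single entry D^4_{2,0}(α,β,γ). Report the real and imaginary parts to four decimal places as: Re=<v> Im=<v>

First d^4_{2,0}(β=1.7923), then the phase factors e^{-i(2)α} and e^{-i(0)γ}:
Half-angle: c=0.624621, s=0.780928. N=√(720·2·24·24)=910.735966
The bounds max(0,m−m')=0 and min(l+m,l−m')=2 give 3 terms
  k=0: (−1)^2·910.7360/(96)·0.6246^6·0.7809^2 = +0.343592
  k=1: (−1)^3·910.7360/(36)·0.6246^4·0.7809^4 = -1.432190
  k=2: (−1)^4·910.7360/(96)·0.6246^2·0.7809^6 = +0.839499
d^4_{2,0}(1.7923) = +0.343592 -1.432190 +0.839499 = -0.249098
Attach z-rotation phases: D = e^{-i(2)(5.2029)}·(-0.249098)·e^{-i(0)(2.2452)} = +0.138542-0.207017i

Re=0.1385 Im=-0.2070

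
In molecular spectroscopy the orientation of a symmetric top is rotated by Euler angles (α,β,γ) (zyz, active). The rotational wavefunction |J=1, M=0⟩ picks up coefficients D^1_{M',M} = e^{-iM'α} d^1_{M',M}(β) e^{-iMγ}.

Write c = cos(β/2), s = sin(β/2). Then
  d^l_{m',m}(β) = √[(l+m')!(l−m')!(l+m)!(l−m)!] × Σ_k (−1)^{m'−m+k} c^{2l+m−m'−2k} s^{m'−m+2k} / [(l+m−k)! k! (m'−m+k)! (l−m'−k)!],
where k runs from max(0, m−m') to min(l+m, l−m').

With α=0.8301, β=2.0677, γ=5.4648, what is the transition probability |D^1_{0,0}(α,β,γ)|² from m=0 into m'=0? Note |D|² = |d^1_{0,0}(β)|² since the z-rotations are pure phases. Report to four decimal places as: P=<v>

Split into d^1_{0,0}(β=2.0677) × two z-phases.
Half-angle: c=0.511514, s=0.859275. N=√(1·1·1·1)=1.000000
Admissible k: 0..1 (factorial args all ≥0)
  k=0: (−1)^0·1.0000/(1)·0.5115^2·0.8593^0 = +0.261647
  k=1: (−1)^1·1.0000/(1)·0.5115^0·0.8593^2 = -0.738353
d^1_{0,0}(2.0677) = +0.261647 -0.738353 = -0.476706
|D^1_{0,0}|² = |d^1_{0,0}(β)|² = (-0.476706)² = 0.227249 (the z-rotation phases have unit modulus)

P=0.2272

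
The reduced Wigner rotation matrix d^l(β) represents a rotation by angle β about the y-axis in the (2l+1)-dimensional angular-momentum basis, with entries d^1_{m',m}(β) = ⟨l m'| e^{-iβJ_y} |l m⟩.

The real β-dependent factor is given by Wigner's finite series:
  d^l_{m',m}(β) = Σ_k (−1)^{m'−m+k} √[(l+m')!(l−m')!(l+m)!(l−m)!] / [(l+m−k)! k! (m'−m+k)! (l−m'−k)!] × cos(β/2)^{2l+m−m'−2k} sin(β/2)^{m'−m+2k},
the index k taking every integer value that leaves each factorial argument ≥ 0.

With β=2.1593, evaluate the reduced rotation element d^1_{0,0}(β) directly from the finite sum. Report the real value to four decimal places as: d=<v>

d^1_{0,0}(β=2.1593) via Wigner's sum:
c=cos(2.1593/2)=0.471637, s=sin(2.1593/2)=0.881793; N=√[1·1·1·1]=1.000000
The bounds max(0,m−m')=0 and min(l+m,l−m')=1 give 2 terms
  k=0: (−1)^0·1.0000/(1)·0.4716^2·0.8818^0 = +0.222441
  k=1: (−1)^1·1.0000/(1)·0.4716^0·0.8818^2 = -0.777559
d^1_{0,0}(2.1593) = +0.222441 -0.777559 = -0.555117

d=-0.5551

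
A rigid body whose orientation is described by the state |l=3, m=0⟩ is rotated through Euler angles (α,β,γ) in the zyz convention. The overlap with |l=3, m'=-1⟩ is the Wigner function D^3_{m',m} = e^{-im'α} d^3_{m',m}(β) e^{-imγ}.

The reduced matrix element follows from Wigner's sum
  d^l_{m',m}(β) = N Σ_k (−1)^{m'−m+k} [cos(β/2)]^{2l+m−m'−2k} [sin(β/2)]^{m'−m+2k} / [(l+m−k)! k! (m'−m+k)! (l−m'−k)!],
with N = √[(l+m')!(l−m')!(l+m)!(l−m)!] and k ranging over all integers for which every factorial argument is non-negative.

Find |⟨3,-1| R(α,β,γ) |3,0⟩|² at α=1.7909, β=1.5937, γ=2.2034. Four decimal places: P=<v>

D^3_{-1,0}(1.7909,1.5937,2.2034) = e^{-i·-1·1.7909}·d^3_{-1,0}(1.5937)·e^{-i·0·2.2034}. Compute d first:
Half-angle: c=0.698963, s=0.715158. N=√(2·24·6·6)=41.569219
The bounds max(0,m−m')=1 and min(l+m,l−m')=3 give 3 terms
  k=1: (−1)^0·41.5692/(12)·0.6990^5·0.7152^1 = +0.413298
  k=2: (−1)^1·41.5692/(4)·0.6990^3·0.7152^3 = -1.298016
  k=3: (−1)^2·41.5692/(12)·0.6990^1·0.7152^5 = +0.452954
d^3_{-1,0}(1.5937) = +0.413298 -1.298016 +0.452954 = -0.431764
|D^3_{-1,0}|² = |d^3_{-1,0}(β)|² = (-0.431764)² = 0.186420 (the z-rotation phases have unit modulus)

P=0.1864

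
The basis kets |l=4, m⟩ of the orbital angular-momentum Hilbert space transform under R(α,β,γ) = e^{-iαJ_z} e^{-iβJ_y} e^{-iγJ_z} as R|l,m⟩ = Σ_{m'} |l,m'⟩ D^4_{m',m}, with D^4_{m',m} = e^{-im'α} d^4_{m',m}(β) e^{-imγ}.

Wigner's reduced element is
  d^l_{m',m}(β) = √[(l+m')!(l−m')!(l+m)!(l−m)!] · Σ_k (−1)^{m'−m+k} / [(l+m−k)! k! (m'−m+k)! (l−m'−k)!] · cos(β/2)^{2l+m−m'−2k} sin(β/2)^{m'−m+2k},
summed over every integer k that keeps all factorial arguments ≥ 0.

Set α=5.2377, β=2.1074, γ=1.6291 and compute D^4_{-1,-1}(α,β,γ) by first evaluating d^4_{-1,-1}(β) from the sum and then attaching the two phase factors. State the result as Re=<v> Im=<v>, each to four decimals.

Re=-0.1612 Im=-0.1065

D^4_{-1,-1}(5.2377,2.1074,1.6291) = e^{-i·-1·5.2377}·d^4_{-1,-1}(2.1074)·e^{-i·-1·1.6291}. Compute d first:
Half-angle: c=0.494358, s=0.869258. N=√(6·120·6·120)=720.000000
Admissible k: 0..3 (factorial args all ≥0)
  k=0: (−1)^0·720.0000/(720)·0.4944^8·0.8693^0 = +0.003567
  k=1: (−1)^1·720.0000/(48)·0.4944^6·0.8693^2 = -0.165440
  k=2: (−1)^2·720.0000/(24)·0.4944^4·0.8693^4 = +1.023019
  k=3: (−1)^3·720.0000/(72)·0.4944^2·0.8693^6 = -1.054330
d^4_{-1,-1}(2.1074) = +0.003567 -0.165440 +1.023019 -1.054330 = -0.193184
D = (+0.501482-0.865168i)·(-0.193184)·(-0.058271+0.998301i) = -0.161207-0.106453i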